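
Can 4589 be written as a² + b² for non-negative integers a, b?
10² + 67² (a=10, b=67)

Factorization: 4589 = 13 × 353
By Fermat: n is sum of two squares iff every prime p ≡ 3 (mod 4) appears to even power.
All primes ≡ 3 (mod 4) appear to even power.
Search a = 0, 1, 2, … for 4589 - a² a perfect square: first hit at a = 10: 4589 - 100 = 4489 = 67².
4589 = 10² + 67² = 100 + 4489 ✓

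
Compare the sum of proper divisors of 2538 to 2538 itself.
abundant

Proper divisors of 2538: sum = 1 + 2 + 3 + 6 + 9 + 18 + 27 + 47 + 54 + 94 + 141 + 282 + 423 + 846 + 1269 = 3222
Since 3222 > 2538, 2538 is abundant.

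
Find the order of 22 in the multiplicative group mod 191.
190

191 is prime, so ord(22) divides φ(191) = 190.
Divisors of 190: 1, 2, 5, 10, 19, 38, 95, 190.
Repeated squaring: 22^1 ≡ 22, 22^2 ≡ 102, 22^4 ≡ 90, 22^8 ≡ 78, 22^16 ≡ 163, 22^32 ≡ 20, 22^64 ≡ 18, 22^128 ≡ 133 (mod 191).
Test 22^d mod 191 for each divisor d in increasing order:
22^1 ≡ 22
22^2 ≡ 102
22^5 = 22^4·22^1 ≡ 70
22^10 = 22^8·22^2 ≡ 125
22^19 = 22^16·22^2·22^1 ≡ 7
22^38 = 22^32·22^4·22^2 ≡ 49
22^95 = 22^64·22^16·22^8·22^4·22^2·22^1 ≡ 190
22^190 = 22^128·22^32·22^16·22^8·22^4·22^2 ≡ 1  ← first divisor giving 1
The order is 190.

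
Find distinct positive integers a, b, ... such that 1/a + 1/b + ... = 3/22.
1/8 + 1/88

Greedy algorithm:
3/22: ceiling(22/3) = 8, use 1/8
1/88: ceiling(88/1) = 88, use 1/88
Result: 3/22 = 1/8 + 1/88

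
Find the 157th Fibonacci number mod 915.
902

Matrix identity: Q^n = [[F_(n+1), F_n], [F_n, F_(n-1)]] with Q = [[1,1],[1,0]].
n = 157 = 10011101₂. Square-and-multiply, entries mod 915:
Q^1 = [[1,1],[1,0]]
Q^2 = (Q^1)² = [[2,1],[1,1]]
Q^4 = (Q^2)² = [[5,3],[3,2]]
Q^9 = (Q^4)²·Q = [[55,34],[34,21]]
Q^19 = (Q^9)²·Q = [[360,521],[521,754]]
Q^39 = (Q^19)²·Q = [[555,271],[271,284]]
Q^78 = (Q^39)² = [[826,449],[449,377]]
Q^157 = (Q^78)²·Q = [[284,902],[902,297]]
F_157 mod 915 = Q^157[0][1] = 902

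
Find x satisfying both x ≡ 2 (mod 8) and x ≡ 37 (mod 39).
154

Using Chinese Remainder Theorem:
M = 8 × 39 = 312
M1 = 39, M2 = 8
y1 = 39^(-1) mod 8 = 7
y2 = 8^(-1) mod 39 = 5
x = (2×39×7 + 37×8×5) mod 312 = 154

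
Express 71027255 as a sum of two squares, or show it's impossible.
Not possible

Factorization: 71027255 = 5 × 13 × 103^3
By Fermat: n is sum of two squares iff every prime p ≡ 3 (mod 4) appears to even power.
Prime(s) ≡ 3 (mod 4) with odd exponent: [(103, 3)]
Therefore 71027255 cannot be expressed as a² + b².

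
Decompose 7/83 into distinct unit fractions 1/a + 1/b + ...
1/12 + 1/996

Greedy algorithm:
7/83: ceiling(83/7) = 12, use 1/12
1/996: ceiling(996/1) = 996, use 1/996
Result: 7/83 = 1/12 + 1/996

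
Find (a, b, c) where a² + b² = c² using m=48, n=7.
(2255, 672, 2353)

Euclid's formula: a = m² - n², b = 2mn, c = m² + n²
m = 48, n = 7
a = 48² - 7² = 2304 - 49 = 2255
b = 2 × 48 × 7 = 672
c = 48² + 7² = 2304 + 49 = 2353
Verification: 2255² + 672² = 5085025 + 451584 = 5536609 = 2353² ✓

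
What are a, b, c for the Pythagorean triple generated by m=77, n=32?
(4905, 4928, 6953)

Euclid's formula: a = m² - n², b = 2mn, c = m² + n²
m = 77, n = 32
a = 77² - 32² = 5929 - 1024 = 4905
b = 2 × 77 × 32 = 4928
c = 77² + 32² = 5929 + 1024 = 6953
Verification: 4905² + 4928² = 24059025 + 24285184 = 48344209 = 6953² ✓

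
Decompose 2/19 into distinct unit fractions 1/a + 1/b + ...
1/10 + 1/190

Greedy algorithm:
2/19: ceiling(19/2) = 10, use 1/10
1/190: ceiling(190/1) = 190, use 1/190
Result: 2/19 = 1/10 + 1/190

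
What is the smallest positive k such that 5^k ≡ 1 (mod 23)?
22

23 is prime, so ord(5) divides φ(23) = 22.
Divisors of 22: 1, 2, 11, 22.
Repeated squaring: 5^1 ≡ 5, 5^2 ≡ 2, 5^4 ≡ 4, 5^8 ≡ 16, 5^16 ≡ 3 (mod 23).
Test 5^d mod 23 for each divisor d in increasing order:
5^1 ≡ 5
5^2 ≡ 2
5^11 = 5^8·5^2·5^1 ≡ 22
5^22 = 5^16·5^4·5^2 ≡ 1  ← first divisor giving 1
The order is 22.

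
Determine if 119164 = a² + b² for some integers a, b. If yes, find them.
Not possible

Factorization: 119164 = 2^2 × 31^3
By Fermat: n is sum of two squares iff every prime p ≡ 3 (mod 4) appears to even power.
Prime(s) ≡ 3 (mod 4) with odd exponent: [(31, 3)]
Therefore 119164 cannot be expressed as a² + b².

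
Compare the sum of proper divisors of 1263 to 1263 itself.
deficient

Proper divisors of 1263: sum = 1 + 3 + 421 = 425
Since 425 < 1263, 1263 is deficient.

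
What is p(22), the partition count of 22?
1002

p(n) counts ways to write n as a sum of positive integers (order ignored).
Euler's pentagonal recurrence: p(k) = p(k-1) + p(k-2) - p(k-5) - p(k-7) + p(k-12) + p(k-15) - ... (offsets j(3j∓1)/2, signs ++--, p(0)=1, p(<0)=0).
DP table for k = 0..21: p(0)=1, p(1)=1, p(2)=2, p(3)=3, p(4)=5, p(5)=7, p(6)=11, p(7)=15, p(8)=22, p(9)=30, p(10)=42, p(11)=56, p(12)=77, p(13)=101, p(14)=135, p(15)=176, p(16)=231, p(17)=297, p(18)=385, p(19)=490, p(20)=627, p(21)=792.
Final step: p(22) = p(21) + p(20) - p(17) - p(15) + p(10) + p(7) - p(0)
= 792 + 627 - 297 - 176 + 42 + 15 - 1
= 1002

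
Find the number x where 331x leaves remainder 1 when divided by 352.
67

gcd(331, 352) = 1, so the inverse exists.
Extended Euclidean algorithm on (352, 331):
352 = 1 × 331 + 21  ⟹  21 = (1)·352 + (-1)·331
331 = 15 × 21 + 16  ⟹  16 = (-15)·352 + (16)·331
21 = 1 × 16 + 5  ⟹  5 = (16)·352 + (-17)·331
16 = 3 × 5 + 1  ⟹  1 = (-63)·352 + (67)·331
So (67)·331 ≡ 1 (mod 352), i.e. 331^(-1) ≡ 67 (mod 352).
Check: 331 × 67 = 22177 ≡ 1 (mod 352)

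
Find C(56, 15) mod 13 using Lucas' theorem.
11

Using Lucas' theorem:
Write n=56 and k=15 in base 13:
n in base 13: [4, 4]
k in base 13: [1, 2]
C(56,15) mod 13 = ∏ C(n_i, k_i) mod 13
Digit binomials (mod 13): C(4,1) = 4; C(4,2) = 6
Product: 4 × 6 = 24 ≡ 11 (mod 13)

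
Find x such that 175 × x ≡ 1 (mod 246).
97

gcd(175, 246) = 1, so the inverse exists.
Extended Euclidean algorithm on (246, 175):
246 = 1 × 175 + 71  ⟹  71 = (1)·246 + (-1)·175
175 = 2 × 71 + 33  ⟹  33 = (-2)·246 + (3)·175
71 = 2 × 33 + 5  ⟹  5 = (5)·246 + (-7)·175
33 = 6 × 5 + 3  ⟹  3 = (-32)·246 + (45)·175
5 = 1 × 3 + 2  ⟹  2 = (37)·246 + (-52)·175
3 = 1 × 2 + 1  ⟹  1 = (-69)·246 + (97)·175
So (97)·175 ≡ 1 (mod 246), i.e. 175^(-1) ≡ 97 (mod 246).
Check: 175 × 97 = 16975 ≡ 1 (mod 246)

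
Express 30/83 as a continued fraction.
[0; 2, 1, 3, 3, 2]

Euclidean algorithm steps:
30 = 0 × 83 + 30
83 = 2 × 30 + 23
30 = 1 × 23 + 7
23 = 3 × 7 + 2
7 = 3 × 2 + 1
2 = 2 × 1 + 0
Continued fraction: [0; 2, 1, 3, 3, 2]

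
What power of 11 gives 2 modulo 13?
7

Baby-step giant-step with step n = ⌈√13⌉ = 4.
Baby steps 11^j mod 13 (j:value) for j=0..3: 0:1, 1:11, 2:4, 3:5.
Giant-step multiplier: 11^(-4) ≡ 11^(12-4) = 11^8 ≡ 9 (mod 13).
Giant steps γ_i = 2·9^i mod 13: γ_0=2, γ_1=5 (in table at j=3).
x = i·n + j = 1·4 + 3 = 7.
Check: 11^7 ≡ 2 (mod 13).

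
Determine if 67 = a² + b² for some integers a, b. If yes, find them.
Not possible

Factorization: 67 = 67
By Fermat: n is sum of two squares iff every prime p ≡ 3 (mod 4) appears to even power.
Prime(s) ≡ 3 (mod 4) with odd exponent: [(67, 1)]
Therefore 67 cannot be expressed as a² + b².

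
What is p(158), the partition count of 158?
88751778802

p(n) counts ways to write n as a sum of positive integers (order ignored).
Euler's pentagonal recurrence: p(k) = p(k-1) + p(k-2) - p(k-5) - p(k-7) + p(k-12) + p(k-15) - ... (offsets j(3j∓1)/2, signs ++--, p(0)=1, p(<0)=0).
DP table for k = 0..157: p(0)=1, p(1)=1, p(2)=2, p(3)=3, p(4)=5, p(5)=7, p(6)=11, p(7)=15, p(8)=22, p(9)=30, p(10)=42, p(11)=56, p(12)=77, p(13)=101, p(14)=135, p(15)=176, p(16)=231, p(17)=297, p(18)=385, p(19)=490, p(20)=627, p(21)=792, p(22)=1002, p(23)=1255, p(24)=1575, p(25)=1958, p(26)=2436, p(27)=3010, p(28)=3718, p(29)=4565, p(30)=5604, p(31)=6842, p(32)=8349, p(33)=10143, p(34)=12310, p(35)=14883, p(36)=17977, p(37)=21637, p(38)=26015, p(39)=31185, p(40)=37338, p(41)=44583, p(42)=53174, p(43)=63261, p(44)=75175, p(45)=89134, p(46)=105558, p(47)=124754, p(48)=147273, p(49)=173525, p(50)=204226, p(51)=239943, p(52)=281589, p(53)=329931, p(54)=386155, p(55)=451276, p(56)=526823, p(57)=614154, p(58)=715220, p(59)=831820, p(60)=966467, p(61)=1121505, p(62)=1300156, p(63)=1505499, p(64)=1741630, p(65)=2012558, p(66)=2323520, p(67)=2679689, p(68)=3087735, p(69)=3554345, p(70)=4087968, p(71)=4697205, p(72)=5392783, p(73)=6185689, p(74)=7089500, p(75)=8118264, p(76)=9289091, p(77)=10619863, p(78)=12132164, p(79)=13848650, p(80)=15796476, p(81)=18004327, p(82)=20506255, p(83)=23338469, p(84)=26543660, p(85)=30167357, p(86)=34262962, p(87)=38887673, p(88)=44108109, p(89)=49995925, p(90)=56634173, p(91)=64112359, p(92)=72533807, p(93)=82010177, p(94)=92669720, p(95)=104651419, p(96)=118114304, p(97)=133230930, p(98)=150198136, p(99)=169229875, p(100)=190569292, p(101)=214481126, p(102)=241265379, p(103)=271248950, p(104)=304801365, p(105)=342325709, p(106)=384276336, p(107)=431149389, p(108)=483502844, p(109)=541946240, p(110)=607163746, p(111)=679903203, p(112)=761002156, p(113)=851376628, p(114)=952050665, p(115)=1064144451, p(116)=1188908248, p(117)=1327710076, p(118)=1482074143, p(119)=1653668665, p(120)=1844349560, p(121)=2056148051, p(122)=2291320912, p(123)=2552338241, p(124)=2841940500, p(125)=3163127352, p(126)=3519222692, p(127)=3913864295, p(128)=4351078600, p(129)=4835271870, p(130)=5371315400, p(131)=5964539504, p(132)=6620830889, p(133)=7346629512, p(134)=8149040695, p(135)=9035836076, p(136)=10015581680, p(137)=11097645016, p(138)=12292341831, p(139)=13610949895, p(140)=15065878135, p(141)=16670689208, p(142)=18440293320, p(143)=20390982757, p(144)=22540654445, p(145)=24908858009, p(146)=27517052599, p(147)=30388671978, p(148)=33549419497, p(149)=37027355200, p(150)=40853235313, p(151)=45060624582, p(152)=49686288421, p(153)=54770336324, p(154)=60356673280, p(155)=66493182097, p(156)=73232243759, p(157)=80630964769.
Final step: p(158) = p(157) + p(156) - p(153) - p(151) + p(146) + p(143) - p(136) - p(132) + p(123) + p(118) - p(107) - p(101) + p(88) + p(81) - p(66) - p(58) + p(41) + p(32) - p(13) - p(3)
= 80630964769 + 73232243759 - 54770336324 - 45060624582 + 27517052599 + 20390982757 - 10015581680 - 6620830889 + 2552338241 + 1482074143 - 431149389 - 214481126 + 44108109 + 18004327 - 2323520 - 715220 + 44583 + 8349 - 101 - 3
= 88751778802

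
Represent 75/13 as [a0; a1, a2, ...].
[5; 1, 3, 3]

Euclidean algorithm steps:
75 = 5 × 13 + 10
13 = 1 × 10 + 3
10 = 3 × 3 + 1
3 = 3 × 1 + 0
Continued fraction: [5; 1, 3, 3]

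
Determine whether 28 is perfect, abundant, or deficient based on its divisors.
perfect

Proper divisors of 28: sum = 1 + 2 + 4 + 7 + 14 = 28
Since 28 = 28, 28 is perfect.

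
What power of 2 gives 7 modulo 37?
32

Baby-step giant-step with step n = ⌈√37⌉ = 7.
Baby steps 2^j mod 37 (j:value) for j=0..6: 0:1, 1:2, 2:4, 3:8, 4:16, 5:32, 6:27.
Giant-step multiplier: 2^(-7) ≡ 2^(36-7) = 2^29 ≡ 24 (mod 37).
Giant steps γ_i = 7·24^i mod 37: γ_0=7, γ_1=20, γ_2=36, γ_3=13, γ_4=16 (in table at j=4).
x = i·n + j = 4·7 + 4 = 32.
Check: 2^32 ≡ 7 (mod 37).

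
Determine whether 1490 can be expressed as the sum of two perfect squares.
11² + 37² (a=11, b=37)

Factorization: 1490 = 2 × 5 × 149
By Fermat: n is sum of two squares iff every prime p ≡ 3 (mod 4) appears to even power.
All primes ≡ 3 (mod 4) appear to even power.
Search a = 0, 1, 2, … for 1490 - a² a perfect square: first hit at a = 11: 1490 - 121 = 1369 = 37².
1490 = 11² + 37² = 121 + 1369 ✓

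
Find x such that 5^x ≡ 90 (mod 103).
21

Baby-step giant-step with step n = ⌈√103⌉ = 11.
Baby steps 5^j mod 103 (j:value) for j=0..10: 0:1, 1:5, 2:25, 3:22, 4:7, 5:35, 6:72, 7:51, 8:49, 9:39, 10:92.
Giant-step multiplier: 5^(-11) ≡ 5^(102-11) = 5^91 ≡ 88 (mod 103).
Giant steps γ_i = 90·88^i mod 103: γ_0=90, γ_1=92 (in table at j=10).
x = i·n + j = 1·11 + 10 = 21.
Check: 5^21 ≡ 90 (mod 103).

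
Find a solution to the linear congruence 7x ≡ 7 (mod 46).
x ≡ 1 (mod 46)

gcd(7, 46) = 1, which divides 7, so solutions exist.
Find 7^(-1) mod 46 by the extended Euclidean algorithm:
46 = 6 × 7 + 4  ⟹  4 = (1)·46 + (-6)·7
7 = 1 × 4 + 3  ⟹  3 = (-1)·46 + (7)·7
4 = 1 × 3 + 1  ⟹  1 = (2)·46 + (-13)·7
So (-13)·7 ≡ 1 (mod 46), i.e. 7^(-1) ≡ -13 ≡ 33 (mod 46).
x ≡ 33 × 7 = 231 ≡ 1 (mod 46).
Check: 7 × 1 = 7 ≡ 7 (mod 46).
Unique solution: x ≡ 1 (mod 46)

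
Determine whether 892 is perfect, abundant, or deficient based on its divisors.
deficient

Proper divisors of 892: sum = 1 + 2 + 4 + 223 + 446 = 676
Since 676 < 892, 892 is deficient.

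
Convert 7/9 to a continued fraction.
[0; 1, 3, 2]

Euclidean algorithm steps:
7 = 0 × 9 + 7
9 = 1 × 7 + 2
7 = 3 × 2 + 1
2 = 2 × 1 + 0
Continued fraction: [0; 1, 3, 2]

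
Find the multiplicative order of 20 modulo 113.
112

113 is prime, so ord(20) divides φ(113) = 112.
Divisors of 112: 1, 2, 4, 7, 8, 14, 16, 28, 56, 112.
Repeated squaring: 20^1 ≡ 20, 20^2 ≡ 61, 20^4 ≡ 105, 20^8 ≡ 64, 20^16 ≡ 28, 20^32 ≡ 106, 20^64 ≡ 49 (mod 113).
Test 20^d mod 113 for each divisor d in increasing order:
20^1 ≡ 20
20^2 ≡ 61
20^4 ≡ 105
20^7 = 20^4·20^2·20^1 ≡ 71
20^8 ≡ 64
20^14 = 20^8·20^4·20^2 ≡ 69
20^16 ≡ 28
20^28 = 20^16·20^8·20^4 ≡ 15
20^56 = 20^32·20^16·20^8 ≡ 112
20^112 = 20^64·20^32·20^16 ≡ 1  ← first divisor giving 1
The order is 112.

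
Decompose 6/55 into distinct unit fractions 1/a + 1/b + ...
1/10 + 1/110

Greedy algorithm:
6/55: ceiling(55/6) = 10, use 1/10
1/110: ceiling(110/1) = 110, use 1/110
Result: 6/55 = 1/10 + 1/110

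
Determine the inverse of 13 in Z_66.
61

gcd(13, 66) = 1, so the inverse exists.
Extended Euclidean algorithm on (66, 13):
66 = 5 × 13 + 1  ⟹  1 = (1)·66 + (-5)·13
So (-5)·13 ≡ 1 (mod 66), i.e. 13^(-1) ≡ -5 ≡ 61 (mod 66).
Check: 13 × 61 = 793 ≡ 1 (mod 66)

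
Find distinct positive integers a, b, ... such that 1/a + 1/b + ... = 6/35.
1/6 + 1/210

Greedy algorithm:
6/35: ceiling(35/6) = 6, use 1/6
1/210: ceiling(210/1) = 210, use 1/210
Result: 6/35 = 1/6 + 1/210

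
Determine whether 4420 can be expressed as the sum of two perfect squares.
8² + 66² (a=8, b=66)

Factorization: 4420 = 2^2 × 5 × 13 × 17
By Fermat: n is sum of two squares iff every prime p ≡ 3 (mod 4) appears to even power.
All primes ≡ 3 (mod 4) appear to even power.
Search a = 0, 1, 2, … for 4420 - a² a perfect square: first hit at a = 8: 4420 - 64 = 4356 = 66².
4420 = 8² + 66² = 64 + 4356 ✓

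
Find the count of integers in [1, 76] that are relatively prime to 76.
36

76 = 2^2 × 19
φ(n) = n × ∏(1 - 1/p) for each prime p dividing n
φ(76) = 76 × (1 - 1/2) × (1 - 1/19) = 36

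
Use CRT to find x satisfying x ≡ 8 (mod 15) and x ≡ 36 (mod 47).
83

Using Chinese Remainder Theorem:
M = 15 × 47 = 705
M1 = 47, M2 = 15
y1 = 47^(-1) mod 15 = 8
y2 = 15^(-1) mod 47 = 22
x = (8×47×8 + 36×15×22) mod 705 = 83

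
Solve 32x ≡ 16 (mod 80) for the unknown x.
x ≡ 3 (mod 5)

gcd(32, 80) = 16, which divides 16, so solutions exist.
Divide through by 16: 2x ≡ 1 (mod 5).
Find 2^(-1) mod 5 by the extended Euclidean algorithm:
5 = 2 × 2 + 1  ⟹  1 = (1)·5 + (-2)·2
So (-2)·2 ≡ 1 (mod 5), i.e. 2^(-1) ≡ -2 ≡ 3 (mod 5).
x ≡ 3 × 1 = 3 ≡ 3 (mod 5).
Check: 32 × 3 = 96 ≡ 16 (mod 80).
x ≡ 3 (mod 5), giving 16 solutions mod 80.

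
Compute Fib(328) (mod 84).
63

Matrix identity: Q^n = [[F_(n+1), F_n], [F_n, F_(n-1)]] with Q = [[1,1],[1,0]].
n = 328 = 101001000₂. Square-and-multiply, entries mod 84:
Q^1 = [[1,1],[1,0]]
Q^2 = (Q^1)² = [[2,1],[1,1]]
Q^5 = (Q^2)²·Q = [[8,5],[5,3]]
Q^10 = (Q^5)² = [[5,55],[55,34]]
Q^20 = (Q^10)² = [[26,45],[45,65]]
Q^41 = (Q^20)²·Q = [[76,13],[13,63]]
Q^82 = (Q^41)² = [[65,43],[43,22]]
Q^164 = (Q^82)² = [[26,45],[45,65]]
Q^328 = (Q^164)² = [[13,63],[63,34]]
F_328 mod 84 = Q^328[0][1] = 63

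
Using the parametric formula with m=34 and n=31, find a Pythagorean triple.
(195, 2108, 2117)

Euclid's formula: a = m² - n², b = 2mn, c = m² + n²
m = 34, n = 31
a = 34² - 31² = 1156 - 961 = 195
b = 2 × 34 × 31 = 2108
c = 34² + 31² = 1156 + 961 = 2117
Verification: 195² + 2108² = 38025 + 4443664 = 4481689 = 2117² ✓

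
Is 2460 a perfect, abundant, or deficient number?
abundant

Proper divisors of 2460: sum = 1 + 2 + 3 + 4 + 5 + 6 + 10 + 12 + ... + 492 + 615 + 820 + 1230 (23 divisors) = 4596
Since 4596 > 2460, 2460 is abundant.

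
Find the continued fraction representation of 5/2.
[2; 2]

Euclidean algorithm steps:
5 = 2 × 2 + 1
2 = 2 × 1 + 0
Continued fraction: [2; 2]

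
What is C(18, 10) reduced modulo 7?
1

Using Lucas' theorem:
Write n=18 and k=10 in base 7:
n in base 7: [2, 4]
k in base 7: [1, 3]
C(18,10) mod 7 = ∏ C(n_i, k_i) mod 7
Digit binomials (mod 7): C(2,1) = 2; C(4,3) = 4
Product: 2 × 4 = 8 ≡ 1 (mod 7)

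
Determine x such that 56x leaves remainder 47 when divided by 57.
x ≡ 10 (mod 57)

gcd(56, 57) = 1, which divides 47, so solutions exist.
Find 56^(-1) mod 57 by the extended Euclidean algorithm:
57 = 1 × 56 + 1  ⟹  1 = (1)·57 + (-1)·56
So (-1)·56 ≡ 1 (mod 57), i.e. 56^(-1) ≡ -1 ≡ 56 (mod 57).
x ≡ 56 × 47 = 2632 ≡ 10 (mod 57).
Check: 56 × 10 = 560 ≡ 47 (mod 57).
Unique solution: x ≡ 10 (mod 57)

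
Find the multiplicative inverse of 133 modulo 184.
101

gcd(133, 184) = 1, so the inverse exists.
Extended Euclidean algorithm on (184, 133):
184 = 1 × 133 + 51  ⟹  51 = (1)·184 + (-1)·133
133 = 2 × 51 + 31  ⟹  31 = (-2)·184 + (3)·133
51 = 1 × 31 + 20  ⟹  20 = (3)·184 + (-4)·133
31 = 1 × 20 + 11  ⟹  11 = (-5)·184 + (7)·133
20 = 1 × 11 + 9  ⟹  9 = (8)·184 + (-11)·133
11 = 1 × 9 + 2  ⟹  2 = (-13)·184 + (18)·133
9 = 4 × 2 + 1  ⟹  1 = (60)·184 + (-83)·133
So (-83)·133 ≡ 1 (mod 184), i.e. 133^(-1) ≡ -83 ≡ 101 (mod 184).
Check: 133 × 101 = 13433 ≡ 1 (mod 184)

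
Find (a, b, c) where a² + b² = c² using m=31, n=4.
(945, 248, 977)

Euclid's formula: a = m² - n², b = 2mn, c = m² + n²
m = 31, n = 4
a = 31² - 4² = 961 - 16 = 945
b = 2 × 31 × 4 = 248
c = 31² + 4² = 961 + 16 = 977
Verification: 945² + 248² = 893025 + 61504 = 954529 = 977² ✓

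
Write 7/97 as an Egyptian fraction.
1/14 + 1/1358

Greedy algorithm:
7/97: ceiling(97/7) = 14, use 1/14
1/1358: ceiling(1358/1) = 1358, use 1/1358
Result: 7/97 = 1/14 + 1/1358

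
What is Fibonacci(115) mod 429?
236

Matrix identity: Q^n = [[F_(n+1), F_n], [F_n, F_(n-1)]] with Q = [[1,1],[1,0]].
n = 115 = 1110011₂. Square-and-multiply, entries mod 429:
Q^1 = [[1,1],[1,0]]
Q^3 = (Q^1)²·Q = [[3,2],[2,1]]
Q^7 = (Q^3)²·Q = [[21,13],[13,8]]
Q^14 = (Q^7)² = [[181,377],[377,233]]
Q^28 = (Q^14)² = [[287,351],[351,365]]
Q^57 = (Q^28)²·Q = [[274,79],[79,195]]
Q^115 = (Q^57)²·Q = [[393,236],[236,157]]
F_115 mod 429 = Q^115[0][1] = 236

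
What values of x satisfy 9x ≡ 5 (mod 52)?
x ≡ 41 (mod 52)

gcd(9, 52) = 1, which divides 5, so solutions exist.
Find 9^(-1) mod 52 by the extended Euclidean algorithm:
52 = 5 × 9 + 7  ⟹  7 = (1)·52 + (-5)·9
9 = 1 × 7 + 2  ⟹  2 = (-1)·52 + (6)·9
7 = 3 × 2 + 1  ⟹  1 = (4)·52 + (-23)·9
So (-23)·9 ≡ 1 (mod 52), i.e. 9^(-1) ≡ -23 ≡ 29 (mod 52).
x ≡ 29 × 5 = 145 ≡ 41 (mod 52).
Check: 9 × 41 = 369 ≡ 5 (mod 52).
Unique solution: x ≡ 41 (mod 52)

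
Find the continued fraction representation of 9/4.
[2; 4]

Euclidean algorithm steps:
9 = 2 × 4 + 1
4 = 4 × 1 + 0
Continued fraction: [2; 4]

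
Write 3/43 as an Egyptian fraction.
1/15 + 1/323 + 1/208335

Greedy algorithm:
3/43: ceiling(43/3) = 15, use 1/15
2/645: ceiling(645/2) = 323, use 1/323
1/208335: ceiling(208335/1) = 208335, use 1/208335
Result: 3/43 = 1/15 + 1/323 + 1/208335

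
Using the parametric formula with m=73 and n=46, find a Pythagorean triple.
(3213, 6716, 7445)

Euclid's formula: a = m² - n², b = 2mn, c = m² + n²
m = 73, n = 46
a = 73² - 46² = 5329 - 2116 = 3213
b = 2 × 73 × 46 = 6716
c = 73² + 46² = 5329 + 2116 = 7445
Verification: 3213² + 6716² = 10323369 + 45104656 = 55428025 = 7445² ✓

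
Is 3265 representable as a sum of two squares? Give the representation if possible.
4² + 57² (a=4, b=57)

Factorization: 3265 = 5 × 653
By Fermat: n is sum of two squares iff every prime p ≡ 3 (mod 4) appears to even power.
All primes ≡ 3 (mod 4) appear to even power.
Search a = 0, 1, 2, … for 3265 - a² a perfect square: first hit at a = 4: 3265 - 16 = 3249 = 57².
3265 = 4² + 57² = 16 + 3249 ✓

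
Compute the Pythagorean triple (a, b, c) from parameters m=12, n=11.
(23, 264, 265)

Euclid's formula: a = m² - n², b = 2mn, c = m² + n²
m = 12, n = 11
a = 12² - 11² = 144 - 121 = 23
b = 2 × 12 × 11 = 264
c = 12² + 11² = 144 + 121 = 265
Verification: 23² + 264² = 529 + 69696 = 70225 = 265² ✓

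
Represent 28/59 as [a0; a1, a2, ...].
[0; 2, 9, 3]

Euclidean algorithm steps:
28 = 0 × 59 + 28
59 = 2 × 28 + 3
28 = 9 × 3 + 1
3 = 3 × 1 + 0
Continued fraction: [0; 2, 9, 3]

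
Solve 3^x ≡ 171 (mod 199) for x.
57

Baby-step giant-step with step n = ⌈√199⌉ = 15.
Baby steps 3^j mod 199 (j:value) for j=0..14: 0:1, 1:3, 2:9, 3:27, 4:81, 5:44, 6:132, 7:197, 8:193, 9:181, 10:145, 11:37, 12:111, 13:134, 14:4.
Giant-step multiplier: 3^(-15) ≡ 3^(198-15) = 3^183 ≡ 83 (mod 199).
Giant steps γ_i = 171·83^i mod 199: γ_0=171, γ_1=64, γ_2=138, γ_3=111 (in table at j=12).
x = i·n + j = 3·15 + 12 = 57.
Check: 3^57 ≡ 171 (mod 199).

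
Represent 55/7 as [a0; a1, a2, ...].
[7; 1, 6]

Euclidean algorithm steps:
55 = 7 × 7 + 6
7 = 1 × 6 + 1
6 = 6 × 1 + 0
Continued fraction: [7; 1, 6]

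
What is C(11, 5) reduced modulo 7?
0

Using Lucas' theorem:
Write n=11 and k=5 in base 7:
n in base 7: [1, 4]
k in base 7: [0, 5]
C(11,5) mod 7 = ∏ C(n_i, k_i) mod 7
Digit binomials (mod 7): C(1,0) = 1; C(4,5) = 0 (k_i > n_i)
Product: 1 × 0 = 0 ≡ 0 (mod 7)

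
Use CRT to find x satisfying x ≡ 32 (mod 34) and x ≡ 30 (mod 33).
1086

Using Chinese Remainder Theorem:
M = 34 × 33 = 1122
M1 = 33, M2 = 34
y1 = 33^(-1) mod 34 = 33
y2 = 34^(-1) mod 33 = 1
x = (32×33×33 + 30×34×1) mod 1122 = 1086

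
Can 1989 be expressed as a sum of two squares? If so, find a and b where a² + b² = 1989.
15² + 42² (a=15, b=42)

Factorization: 1989 = 3^2 × 13 × 17
By Fermat: n is sum of two squares iff every prime p ≡ 3 (mod 4) appears to even power.
All primes ≡ 3 (mod 4) appear to even power.
Search a = 0, 1, 2, … for 1989 - a² a perfect square: first hit at a = 15: 1989 - 225 = 1764 = 42².
1989 = 15² + 42² = 225 + 1764 ✓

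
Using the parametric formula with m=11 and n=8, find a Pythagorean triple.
(57, 176, 185)

Euclid's formula: a = m² - n², b = 2mn, c = m² + n²
m = 11, n = 8
a = 11² - 8² = 121 - 64 = 57
b = 2 × 11 × 8 = 176
c = 11² + 8² = 121 + 64 = 185
Verification: 57² + 176² = 3249 + 30976 = 34225 = 185² ✓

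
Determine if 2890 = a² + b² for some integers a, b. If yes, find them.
9² + 53² (a=9, b=53)

Factorization: 2890 = 2 × 5 × 17^2
By Fermat: n is sum of two squares iff every prime p ≡ 3 (mod 4) appears to even power.
All primes ≡ 3 (mod 4) appear to even power.
Search a = 0, 1, 2, … for 2890 - a² a perfect square: first hit at a = 9: 2890 - 81 = 2809 = 53².
2890 = 9² + 53² = 81 + 2809 ✓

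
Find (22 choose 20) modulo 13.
10

Using Lucas' theorem:
Write n=22 and k=20 in base 13:
n in base 13: [1, 9]
k in base 13: [1, 7]
C(22,20) mod 13 = ∏ C(n_i, k_i) mod 13
Digit binomials (mod 13): C(1,1) = 1; C(9,7) = 36 ≡ 10
Product: 1 × 10 = 10 ≡ 10 (mod 13)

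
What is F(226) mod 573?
73

Matrix identity: Q^n = [[F_(n+1), F_n], [F_n, F_(n-1)]] with Q = [[1,1],[1,0]].
n = 226 = 11100010₂. Square-and-multiply, entries mod 573:
Q^1 = [[1,1],[1,0]]
Q^3 = (Q^1)²·Q = [[3,2],[2,1]]
Q^7 = (Q^3)²·Q = [[21,13],[13,8]]
Q^14 = (Q^7)² = [[37,377],[377,233]]
Q^28 = (Q^14)² = [[248,369],[369,452]]
Q^56 = (Q^28)² = [[553,450],[450,103]]
Q^113 = (Q^56)²·Q = [[163,58],[58,105]]
Q^226 = (Q^113)² = [[137,73],[73,64]]
F_226 mod 573 = Q^226[0][1] = 73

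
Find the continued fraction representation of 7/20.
[0; 2, 1, 6]

Euclidean algorithm steps:
7 = 0 × 20 + 7
20 = 2 × 7 + 6
7 = 1 × 6 + 1
6 = 6 × 1 + 0
Continued fraction: [0; 2, 1, 6]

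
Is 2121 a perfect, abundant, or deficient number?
deficient

Proper divisors of 2121: sum = 1 + 3 + 7 + 21 + 101 + 303 + 707 = 1143
Since 1143 < 2121, 2121 is deficient.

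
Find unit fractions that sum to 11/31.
1/3 + 1/47 + 1/4371

Greedy algorithm:
11/31: ceiling(31/11) = 3, use 1/3
2/93: ceiling(93/2) = 47, use 1/47
1/4371: ceiling(4371/1) = 4371, use 1/4371
Result: 11/31 = 1/3 + 1/47 + 1/4371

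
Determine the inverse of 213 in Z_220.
157

gcd(213, 220) = 1, so the inverse exists.
Extended Euclidean algorithm on (220, 213):
220 = 1 × 213 + 7  ⟹  7 = (1)·220 + (-1)·213
213 = 30 × 7 + 3  ⟹  3 = (-30)·220 + (31)·213
7 = 2 × 3 + 1  ⟹  1 = (61)·220 + (-63)·213
So (-63)·213 ≡ 1 (mod 220), i.e. 213^(-1) ≡ -63 ≡ 157 (mod 220).
Check: 213 × 157 = 33441 ≡ 1 (mod 220)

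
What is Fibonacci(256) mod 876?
603

Matrix identity: Q^n = [[F_(n+1), F_n], [F_n, F_(n-1)]] with Q = [[1,1],[1,0]].
n = 256 = 100000000₂. Square-and-multiply, entries mod 876:
Q^1 = [[1,1],[1,0]]
Q^2 = (Q^1)² = [[2,1],[1,1]]
Q^4 = (Q^2)² = [[5,3],[3,2]]
Q^8 = (Q^4)² = [[34,21],[21,13]]
Q^16 = (Q^8)² = [[721,111],[111,610]]
Q^32 = (Q^16)² = [[430,573],[573,733]]
Q^64 = (Q^32)² = [[769,639],[639,130]]
Q^128 = (Q^64)² = [[166,681],[681,361]]
Q^256 = (Q^128)² = [[757,603],[603,154]]
F_256 mod 876 = Q^256[0][1] = 603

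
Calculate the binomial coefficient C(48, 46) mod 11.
6

Using Lucas' theorem:
Write n=48 and k=46 in base 11:
n in base 11: [4, 4]
k in base 11: [4, 2]
C(48,46) mod 11 = ∏ C(n_i, k_i) mod 11
Digit binomials (mod 11): C(4,4) = 1; C(4,2) = 6
Product: 1 × 6 = 6 ≡ 6 (mod 11)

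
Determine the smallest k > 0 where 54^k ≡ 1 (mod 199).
198

199 is prime, so ord(54) divides φ(199) = 198.
Divisors of 198: 1, 2, 3, 6, 9, 11, 18, 22, 33, 66, 99, 198.
Repeated squaring: 54^1 ≡ 54, 54^2 ≡ 130, 54^4 ≡ 184, 54^8 ≡ 26, 54^16 ≡ 79, 54^32 ≡ 72, 54^64 ≡ 10, 54^128 ≡ 100 (mod 199).
Test 54^d mod 199 for each divisor d in increasing order:
54^1 ≡ 54
54^2 ≡ 130
54^3 = 54^2·54^1 ≡ 55
54^6 = 54^4·54^2 ≡ 40
54^9 = 54^8·54^1 ≡ 11
54^11 = 54^8·54^2·54^1 ≡ 37
54^18 = 54^16·54^2 ≡ 121
54^22 = 54^16·54^4·54^2 ≡ 175
54^33 = 54^32·54^1 ≡ 107
54^66 = 54^64·54^2 ≡ 106
54^99 = 54^64·54^32·54^2·54^1 ≡ 198
54^198 = 54^128·54^64·54^4·54^2 ≡ 1  ← first divisor giving 1
The order is 198.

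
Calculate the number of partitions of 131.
5964539504

p(n) counts ways to write n as a sum of positive integers (order ignored).
Euler's pentagonal recurrence: p(k) = p(k-1) + p(k-2) - p(k-5) - p(k-7) + p(k-12) + p(k-15) - ... (offsets j(3j∓1)/2, signs ++--, p(0)=1, p(<0)=0).
DP table for k = 0..130: p(0)=1, p(1)=1, p(2)=2, p(3)=3, p(4)=5, p(5)=7, p(6)=11, p(7)=15, p(8)=22, p(9)=30, p(10)=42, p(11)=56, p(12)=77, p(13)=101, p(14)=135, p(15)=176, p(16)=231, p(17)=297, p(18)=385, p(19)=490, p(20)=627, p(21)=792, p(22)=1002, p(23)=1255, p(24)=1575, p(25)=1958, p(26)=2436, p(27)=3010, p(28)=3718, p(29)=4565, p(30)=5604, p(31)=6842, p(32)=8349, p(33)=10143, p(34)=12310, p(35)=14883, p(36)=17977, p(37)=21637, p(38)=26015, p(39)=31185, p(40)=37338, p(41)=44583, p(42)=53174, p(43)=63261, p(44)=75175, p(45)=89134, p(46)=105558, p(47)=124754, p(48)=147273, p(49)=173525, p(50)=204226, p(51)=239943, p(52)=281589, p(53)=329931, p(54)=386155, p(55)=451276, p(56)=526823, p(57)=614154, p(58)=715220, p(59)=831820, p(60)=966467, p(61)=1121505, p(62)=1300156, p(63)=1505499, p(64)=1741630, p(65)=2012558, p(66)=2323520, p(67)=2679689, p(68)=3087735, p(69)=3554345, p(70)=4087968, p(71)=4697205, p(72)=5392783, p(73)=6185689, p(74)=7089500, p(75)=8118264, p(76)=9289091, p(77)=10619863, p(78)=12132164, p(79)=13848650, p(80)=15796476, p(81)=18004327, p(82)=20506255, p(83)=23338469, p(84)=26543660, p(85)=30167357, p(86)=34262962, p(87)=38887673, p(88)=44108109, p(89)=49995925, p(90)=56634173, p(91)=64112359, p(92)=72533807, p(93)=82010177, p(94)=92669720, p(95)=104651419, p(96)=118114304, p(97)=133230930, p(98)=150198136, p(99)=169229875, p(100)=190569292, p(101)=214481126, p(102)=241265379, p(103)=271248950, p(104)=304801365, p(105)=342325709, p(106)=384276336, p(107)=431149389, p(108)=483502844, p(109)=541946240, p(110)=607163746, p(111)=679903203, p(112)=761002156, p(113)=851376628, p(114)=952050665, p(115)=1064144451, p(116)=1188908248, p(117)=1327710076, p(118)=1482074143, p(119)=1653668665, p(120)=1844349560, p(121)=2056148051, p(122)=2291320912, p(123)=2552338241, p(124)=2841940500, p(125)=3163127352, p(126)=3519222692, p(127)=3913864295, p(128)=4351078600, p(129)=4835271870, p(130)=5371315400.
Final step: p(131) = p(130) + p(129) - p(126) - p(124) + p(119) + p(116) - p(109) - p(105) + p(96) + p(91) - p(80) - p(74) + p(61) + p(54) - p(39) - p(31) + p(14) + p(5)
= 5371315400 + 4835271870 - 3519222692 - 2841940500 + 1653668665 + 1188908248 - 541946240 - 342325709 + 118114304 + 64112359 - 15796476 - 7089500 + 1121505 + 386155 - 31185 - 6842 + 135 + 7
= 5964539504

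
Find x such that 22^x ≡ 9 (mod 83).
32

Baby-step giant-step with step n = ⌈√83⌉ = 10.
Baby steps 22^j mod 83 (j:value) for j=0..9: 0:1, 1:22, 2:69, 3:24, 4:30, 5:79, 6:78, 7:56, 8:70, 9:46.
Giant-step multiplier: 22^(-10) ≡ 22^(82-10) = 22^72 ≡ 26 (mod 83).
Giant steps γ_i = 9·26^i mod 83: γ_0=9, γ_1=68, γ_2=25, γ_3=69 (in table at j=2).
x = i·n + j = 3·10 + 2 = 32.
Check: 22^32 ≡ 9 (mod 83).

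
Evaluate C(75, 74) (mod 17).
7

Using Lucas' theorem:
Write n=75 and k=74 in base 17:
n in base 17: [4, 7]
k in base 17: [4, 6]
C(75,74) mod 17 = ∏ C(n_i, k_i) mod 17
Digit binomials (mod 17): C(4,4) = 1; C(7,6) = 7
Product: 1 × 7 = 7 ≡ 7 (mod 17)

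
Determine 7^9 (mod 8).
7

Repeated squaring. Binary of 9 = 1001.
7^1 ≡ 7 (mod 8); 7^2 ≡ 1 (mod 8); 7^4 ≡ 1 (mod 8); 7^8 ≡ 1 (mod 8)
7^9 = 7^1 × 7^8 ≡ 7 (mod 8)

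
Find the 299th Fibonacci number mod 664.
169

Matrix identity: Q^n = [[F_(n+1), F_n], [F_n, F_(n-1)]] with Q = [[1,1],[1,0]].
n = 299 = 100101011₂. Square-and-multiply, entries mod 664:
Q^1 = [[1,1],[1,0]]
Q^2 = (Q^1)² = [[2,1],[1,1]]
Q^4 = (Q^2)² = [[5,3],[3,2]]
Q^9 = (Q^4)²·Q = [[55,34],[34,21]]
Q^18 = (Q^9)² = [[197,592],[592,269]]
Q^37 = (Q^18)²·Q = [[481,169],[169,312]]
Q^74 = (Q^37)² = [[298,553],[553,409]]
Q^149 = (Q^74)²·Q = [[72,197],[197,539]]
Q^299 = (Q^149)²·Q = [[352,169],[169,183]]
F_299 mod 664 = Q^299[0][1] = 169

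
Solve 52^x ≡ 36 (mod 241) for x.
72

Baby-step giant-step with step n = ⌈√241⌉ = 16.
Baby steps 52^j mod 241 (j:value) for j=0..15: 0:1, 1:52, 2:53, 3:105, 4:158, 5:22, 6:180, 7:202, 8:141, 9:102, 10:2, 11:104, 12:106, 13:210, 14:75, 15:44.
Giant-step multiplier: 52^(-16) ≡ 52^(240-16) = 52^224 ≡ 160 (mod 241).
Giant steps γ_i = 36·160^i mod 241: γ_0=36, γ_1=217, γ_2=16, γ_3=150, γ_4=141 (in table at j=8).
x = i·n + j = 4·16 + 8 = 72.
Check: 52^72 ≡ 36 (mod 241).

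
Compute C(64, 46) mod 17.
5

Using Lucas' theorem:
Write n=64 and k=46 in base 17:
n in base 17: [3, 13]
k in base 17: [2, 12]
C(64,46) mod 17 = ∏ C(n_i, k_i) mod 17
Digit binomials (mod 17): C(3,2) = 3; C(13,12) = 13
Product: 3 × 13 = 39 ≡ 5 (mod 17)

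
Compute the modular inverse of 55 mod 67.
39

gcd(55, 67) = 1, so the inverse exists.
Extended Euclidean algorithm on (67, 55):
67 = 1 × 55 + 12  ⟹  12 = (1)·67 + (-1)·55
55 = 4 × 12 + 7  ⟹  7 = (-4)·67 + (5)·55
12 = 1 × 7 + 5  ⟹  5 = (5)·67 + (-6)·55
7 = 1 × 5 + 2  ⟹  2 = (-9)·67 + (11)·55
5 = 2 × 2 + 1  ⟹  1 = (23)·67 + (-28)·55
So (-28)·55 ≡ 1 (mod 67), i.e. 55^(-1) ≡ -28 ≡ 39 (mod 67).
Check: 55 × 39 = 2145 ≡ 1 (mod 67)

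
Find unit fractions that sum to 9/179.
1/20 + 1/3580

Greedy algorithm:
9/179: ceiling(179/9) = 20, use 1/20
1/3580: ceiling(3580/1) = 3580, use 1/3580
Result: 9/179 = 1/20 + 1/3580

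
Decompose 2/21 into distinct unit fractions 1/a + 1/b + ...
1/11 + 1/231

Greedy algorithm:
2/21: ceiling(21/2) = 11, use 1/11
1/231: ceiling(231/1) = 231, use 1/231
Result: 2/21 = 1/11 + 1/231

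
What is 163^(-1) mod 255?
97

gcd(163, 255) = 1, so the inverse exists.
Extended Euclidean algorithm on (255, 163):
255 = 1 × 163 + 92  ⟹  92 = (1)·255 + (-1)·163
163 = 1 × 92 + 71  ⟹  71 = (-1)·255 + (2)·163
92 = 1 × 71 + 21  ⟹  21 = (2)·255 + (-3)·163
71 = 3 × 21 + 8  ⟹  8 = (-7)·255 + (11)·163
21 = 2 × 8 + 5  ⟹  5 = (16)·255 + (-25)·163
8 = 1 × 5 + 3  ⟹  3 = (-23)·255 + (36)·163
5 = 1 × 3 + 2  ⟹  2 = (39)·255 + (-61)·163
3 = 1 × 2 + 1  ⟹  1 = (-62)·255 + (97)·163
So (97)·163 ≡ 1 (mod 255), i.e. 163^(-1) ≡ 97 (mod 255).
Check: 163 × 97 = 15811 ≡ 1 (mod 255)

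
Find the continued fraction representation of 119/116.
[1; 38, 1, 2]

Euclidean algorithm steps:
119 = 1 × 116 + 3
116 = 38 × 3 + 2
3 = 1 × 2 + 1
2 = 2 × 1 + 0
Continued fraction: [1; 38, 1, 2]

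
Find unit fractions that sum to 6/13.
1/3 + 1/8 + 1/312

Greedy algorithm:
6/13: ceiling(13/6) = 3, use 1/3
5/39: ceiling(39/5) = 8, use 1/8
1/312: ceiling(312/1) = 312, use 1/312
Result: 6/13 = 1/3 + 1/8 + 1/312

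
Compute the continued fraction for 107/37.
[2; 1, 8, 4]

Euclidean algorithm steps:
107 = 2 × 37 + 33
37 = 1 × 33 + 4
33 = 8 × 4 + 1
4 = 4 × 1 + 0
Continued fraction: [2; 1, 8, 4]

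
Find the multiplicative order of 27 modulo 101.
100

101 is prime, so ord(27) divides φ(101) = 100.
Divisors of 100: 1, 2, 4, 5, 10, 20, 25, 50, 100.
Repeated squaring: 27^1 ≡ 27, 27^2 ≡ 22, 27^4 ≡ 80, 27^8 ≡ 37, 27^16 ≡ 56, 27^32 ≡ 5, 27^64 ≡ 25 (mod 101).
Test 27^d mod 101 for each divisor d in increasing order:
27^1 ≡ 27
27^2 ≡ 22
27^4 ≡ 80
27^5 = 27^4·27^1 ≡ 39
27^10 = 27^8·27^2 ≡ 6
27^20 = 27^16·27^4 ≡ 36
27^25 = 27^16·27^8·27^1 ≡ 91
27^50 = 27^32·27^16·27^2 ≡ 100
27^100 = 27^64·27^32·27^4 ≡ 1  ← first divisor giving 1
The order is 100.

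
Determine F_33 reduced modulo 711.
151

Matrix identity: Q^n = [[F_(n+1), F_n], [F_n, F_(n-1)]] with Q = [[1,1],[1,0]].
n = 33 = 100001₂. Square-and-multiply, entries mod 711:
Q^1 = [[1,1],[1,0]]
Q^2 = (Q^1)² = [[2,1],[1,1]]
Q^4 = (Q^2)² = [[5,3],[3,2]]
Q^8 = (Q^4)² = [[34,21],[21,13]]
Q^16 = (Q^8)² = [[175,276],[276,610]]
Q^33 = (Q^16)²·Q = [[667,151],[151,516]]
F_33 mod 711 = Q^33[0][1] = 151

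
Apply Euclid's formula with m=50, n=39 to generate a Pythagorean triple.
(979, 3900, 4021)

Euclid's formula: a = m² - n², b = 2mn, c = m² + n²
m = 50, n = 39
a = 50² - 39² = 2500 - 1521 = 979
b = 2 × 50 × 39 = 3900
c = 50² + 39² = 2500 + 1521 = 4021
Verification: 979² + 3900² = 958441 + 15210000 = 16168441 = 4021² ✓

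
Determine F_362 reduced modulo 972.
325

Matrix identity: Q^n = [[F_(n+1), F_n], [F_n, F_(n-1)]] with Q = [[1,1],[1,0]].
n = 362 = 101101010₂. Square-and-multiply, entries mod 972:
Q^1 = [[1,1],[1,0]]
Q^2 = (Q^1)² = [[2,1],[1,1]]
Q^5 = (Q^2)²·Q = [[8,5],[5,3]]
Q^11 = (Q^5)²·Q = [[144,89],[89,55]]
Q^22 = (Q^11)² = [[469,215],[215,254]]
Q^45 = (Q^22)²·Q = [[755,830],[830,897]]
Q^90 = (Q^45)² = [[185,640],[640,517]]
Q^181 = (Q^90)²·Q = [[809,593],[593,216]]
Q^362 = (Q^181)² = [[110,325],[325,757]]
F_362 mod 972 = Q^362[0][1] = 325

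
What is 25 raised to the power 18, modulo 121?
82

Repeated squaring. Binary of 18 = 10010.
25^1 ≡ 25 (mod 121); 25^2 ≡ 20 (mod 121); 25^4 ≡ 37 (mod 121); 25^8 ≡ 38 (mod 121); 25^16 ≡ 113 (mod 121)
25^18 = 25^2 × 25^16 ≡ 82 (mod 121)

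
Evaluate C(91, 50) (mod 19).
13

Using Lucas' theorem:
Write n=91 and k=50 in base 19:
n in base 19: [4, 15]
k in base 19: [2, 12]
C(91,50) mod 19 = ∏ C(n_i, k_i) mod 19
Digit binomials (mod 19): C(4,2) = 6; C(15,12) = 455 ≡ 18
Product: 6 × 18 = 108 ≡ 13 (mod 19)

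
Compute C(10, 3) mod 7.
1

Using Lucas' theorem:
Write n=10 and k=3 in base 7:
n in base 7: [1, 3]
k in base 7: [0, 3]
C(10,3) mod 7 = ∏ C(n_i, k_i) mod 7
Digit binomials (mod 7): C(1,0) = 1; C(3,3) = 1
Product: 1 × 1 = 1 ≡ 1 (mod 7)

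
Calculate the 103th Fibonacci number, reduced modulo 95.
62

Matrix identity: Q^n = [[F_(n+1), F_n], [F_n, F_(n-1)]] with Q = [[1,1],[1,0]].
n = 103 = 1100111₂. Square-and-multiply, entries mod 95:
Q^1 = [[1,1],[1,0]]
Q^3 = (Q^1)²·Q = [[3,2],[2,1]]
Q^6 = (Q^3)² = [[13,8],[8,5]]
Q^12 = (Q^6)² = [[43,49],[49,89]]
Q^25 = (Q^12)²·Q = [[78,70],[70,8]]
Q^51 = (Q^25)²·Q = [[94,59],[59,35]]
Q^103 = (Q^51)²·Q = [[73,62],[62,11]]
F_103 mod 95 = Q^103[0][1] = 62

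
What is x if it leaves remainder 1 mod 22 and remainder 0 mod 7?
133

Using Chinese Remainder Theorem:
M = 22 × 7 = 154
M1 = 7, M2 = 22
y1 = 7^(-1) mod 22 = 19
y2 = 22^(-1) mod 7 = 1
x = (1×7×19 + 0×22×1) mod 154 = 133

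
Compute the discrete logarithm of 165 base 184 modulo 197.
157

Baby-step giant-step with step n = ⌈√197⌉ = 15.
Baby steps 184^j mod 197 (j:value) for j=0..14: 0:1, 1:184, 2:169, 3:167, 4:193, 5:52, 6:112, 7:120, 8:16, 9:186, 10:143, 11:111, 12:133, 13:44, 14:19.
Giant-step multiplier: 184^(-15) ≡ 184^(196-15) = 184^181 ≡ 130 (mod 197).
Giant steps γ_i = 165·130^i mod 197: γ_0=165, γ_1=174, γ_2=162, γ_3=178, γ_4=91, γ_5=10, γ_6=118, γ_7=171, γ_8=166, γ_9=107, γ_10=120 (in table at j=7).
x = i·n + j = 10·15 + 7 = 157.
Check: 184^157 ≡ 165 (mod 197).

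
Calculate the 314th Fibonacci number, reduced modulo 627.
553

Matrix identity: Q^n = [[F_(n+1), F_n], [F_n, F_(n-1)]] with Q = [[1,1],[1,0]].
n = 314 = 100111010₂. Square-and-multiply, entries mod 627:
Q^1 = [[1,1],[1,0]]
Q^2 = (Q^1)² = [[2,1],[1,1]]
Q^4 = (Q^2)² = [[5,3],[3,2]]
Q^9 = (Q^4)²·Q = [[55,34],[34,21]]
Q^19 = (Q^9)²·Q = [[495,419],[419,76]]
Q^39 = (Q^19)²·Q = [[231,496],[496,362]]
Q^78 = (Q^39)² = [[298,65],[65,233]]
Q^157 = (Q^78)²·Q = [[263,233],[233,30]]
Q^314 = (Q^157)² = [[566,553],[553,13]]
F_314 mod 627 = Q^314[0][1] = 553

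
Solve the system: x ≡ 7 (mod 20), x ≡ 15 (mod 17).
287

Using Chinese Remainder Theorem:
M = 20 × 17 = 340
M1 = 17, M2 = 20
y1 = 17^(-1) mod 20 = 13
y2 = 20^(-1) mod 17 = 6
x = (7×17×13 + 15×20×6) mod 340 = 287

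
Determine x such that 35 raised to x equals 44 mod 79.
40

Baby-step giant-step with step n = ⌈√79⌉ = 9.
Baby steps 35^j mod 79 (j:value) for j=0..8: 0:1, 1:35, 2:40, 3:57, 4:20, 5:68, 6:10, 7:34, 8:5.
Giant-step multiplier: 35^(-9) ≡ 35^(78-9) = 35^69 ≡ 14 (mod 79).
Giant steps γ_i = 44·14^i mod 79: γ_0=44, γ_1=63, γ_2=13, γ_3=24, γ_4=20 (in table at j=4).
x = i·n + j = 4·9 + 4 = 40.
Check: 35^40 ≡ 44 (mod 79).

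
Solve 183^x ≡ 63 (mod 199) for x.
90

Baby-step giant-step with step n = ⌈√199⌉ = 15.
Baby steps 183^j mod 199 (j:value) for j=0..14: 0:1, 1:183, 2:57, 3:83, 4:65, 5:154, 6:123, 7:22, 8:46, 9:60, 10:35, 11:37, 12:5, 13:119, 14:86.
Giant-step multiplier: 183^(-15) ≡ 183^(198-15) = 183^183 ≡ 82 (mod 199).
Giant steps γ_i = 63·82^i mod 199: γ_0=63, γ_1=191, γ_2=140, γ_3=137, γ_4=90, γ_5=17, γ_6=1 (in table at j=0).
x = i·n + j = 6·15 + 0 = 90.
Check: 183^90 ≡ 63 (mod 199).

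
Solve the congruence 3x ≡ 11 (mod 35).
x ≡ 27 (mod 35)

gcd(3, 35) = 1, which divides 11, so solutions exist.
Find 3^(-1) mod 35 by the extended Euclidean algorithm:
35 = 11 × 3 + 2  ⟹  2 = (1)·35 + (-11)·3
3 = 1 × 2 + 1  ⟹  1 = (-1)·35 + (12)·3
So (12)·3 ≡ 1 (mod 35), i.e. 3^(-1) ≡ 12 (mod 35).
x ≡ 12 × 11 = 132 ≡ 27 (mod 35).
Check: 3 × 27 = 81 ≡ 11 (mod 35).
Unique solution: x ≡ 27 (mod 35)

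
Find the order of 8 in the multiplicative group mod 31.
5

31 is prime, so ord(8) divides φ(31) = 30.
Divisors of 30: 1, 2, 3, 5, 6, 10, 15, 30.
Repeated squaring: 8^1 ≡ 8, 8^2 ≡ 2, 8^4 ≡ 4, 8^8 ≡ 16, 8^16 ≡ 8 (mod 31).
Test 8^d mod 31 for each divisor d in increasing order:
8^1 ≡ 8
8^2 ≡ 2
8^3 = 8^2·8^1 ≡ 16
8^5 = 8^4·8^1 ≡ 1  ← first divisor giving 1
The order is 5.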